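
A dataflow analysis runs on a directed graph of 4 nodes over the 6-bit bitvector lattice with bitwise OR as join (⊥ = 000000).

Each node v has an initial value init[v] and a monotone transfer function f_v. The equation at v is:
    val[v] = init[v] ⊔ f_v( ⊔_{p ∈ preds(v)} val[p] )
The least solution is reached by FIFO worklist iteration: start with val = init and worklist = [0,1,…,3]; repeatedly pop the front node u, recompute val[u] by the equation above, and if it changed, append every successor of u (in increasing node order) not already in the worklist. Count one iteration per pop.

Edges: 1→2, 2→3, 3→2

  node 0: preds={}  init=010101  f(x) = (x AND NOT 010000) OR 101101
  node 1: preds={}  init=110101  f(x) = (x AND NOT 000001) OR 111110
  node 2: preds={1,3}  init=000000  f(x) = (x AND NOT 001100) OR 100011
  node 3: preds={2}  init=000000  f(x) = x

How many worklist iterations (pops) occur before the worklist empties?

5

Trace (5 dequeues):
  [1] u=0 | in 000000 | out 111101 | prev 010101 | push {}
  [2] u=1 | in 000000 | out 111111 | prev 110101 | push {}
  [3] u=2 | in 111111 | out 110011 | prev 000000 | push {}
  [4] u=3 | in 110011 | out 110011 | prev 000000 | push {2}
  [5] u=2 | in 111111 | out 110011 | ==

Converged values:
  [0] 111101
  [1] 111111
  [2] 110011
  [3] 110011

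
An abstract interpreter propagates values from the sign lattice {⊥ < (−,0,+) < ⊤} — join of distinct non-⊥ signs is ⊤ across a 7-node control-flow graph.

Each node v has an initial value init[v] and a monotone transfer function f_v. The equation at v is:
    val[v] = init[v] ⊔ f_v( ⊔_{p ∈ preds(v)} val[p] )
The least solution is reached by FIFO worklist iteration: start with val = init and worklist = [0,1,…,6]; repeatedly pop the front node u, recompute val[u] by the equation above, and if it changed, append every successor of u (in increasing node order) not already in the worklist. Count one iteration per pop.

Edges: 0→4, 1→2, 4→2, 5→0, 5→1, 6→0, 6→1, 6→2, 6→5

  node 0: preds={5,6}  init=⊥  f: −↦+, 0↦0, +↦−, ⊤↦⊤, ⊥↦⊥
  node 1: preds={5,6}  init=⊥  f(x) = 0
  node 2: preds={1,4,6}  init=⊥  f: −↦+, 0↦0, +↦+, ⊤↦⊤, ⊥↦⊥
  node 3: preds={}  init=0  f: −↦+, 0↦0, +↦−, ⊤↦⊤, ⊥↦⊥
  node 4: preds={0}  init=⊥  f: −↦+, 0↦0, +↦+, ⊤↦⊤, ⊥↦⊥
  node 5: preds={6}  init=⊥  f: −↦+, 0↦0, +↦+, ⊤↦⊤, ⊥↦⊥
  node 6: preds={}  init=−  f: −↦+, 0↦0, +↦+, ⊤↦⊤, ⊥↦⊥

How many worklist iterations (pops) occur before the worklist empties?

12

Worklist (12 pops):
  #1 pop 0: in=− → + (was ⊥); enqueue []
  #2 pop 1: in=− → 0 (was ⊥); enqueue []
  #3 pop 2: in=⊤ → ⊤ (was ⊥); enqueue []
  #4 pop 3: in=⊥ → 0 (no change)
  #5 pop 4: in=+ → + (was ⊥); enqueue [2]
  #6 pop 5: in=− → + (was ⊥); enqueue [0,1]
  #7 pop 6: in=⊥ → − (no change)
  #8 pop 2: in=⊤ → ⊤ (no change)
  #9 pop 0: in=⊤ → ⊤ (was +); enqueue [4]
  #10 pop 1: in=⊤ → 0 (no change)
  #11 pop 4: in=⊤ → ⊤ (was +); enqueue [2]
  #12 pop 2: in=⊤ → ⊤ (no change)

Fixpoint:
  val[0] = ⊤
  val[1] = 0
  val[2] = ⊤
  val[3] = 0
  val[4] = ⊤
  val[5] = +
  val[6] = −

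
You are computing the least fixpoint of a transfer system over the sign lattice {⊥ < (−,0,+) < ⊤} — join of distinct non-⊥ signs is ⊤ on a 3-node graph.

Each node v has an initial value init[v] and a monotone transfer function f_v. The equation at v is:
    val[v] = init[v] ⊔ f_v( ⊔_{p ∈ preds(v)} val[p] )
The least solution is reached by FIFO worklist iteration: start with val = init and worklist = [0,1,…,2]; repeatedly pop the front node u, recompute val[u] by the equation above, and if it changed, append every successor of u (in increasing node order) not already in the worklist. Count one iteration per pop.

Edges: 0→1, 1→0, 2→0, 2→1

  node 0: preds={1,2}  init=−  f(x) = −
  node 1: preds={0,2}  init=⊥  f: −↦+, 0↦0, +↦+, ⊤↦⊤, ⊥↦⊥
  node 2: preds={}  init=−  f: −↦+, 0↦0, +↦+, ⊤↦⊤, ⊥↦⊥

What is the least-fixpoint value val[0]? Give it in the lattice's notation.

−

Trace (4 dequeues):
  [1] u=0 | in − | out − | ==
  [2] u=1 | in − | out + | prev ⊥ | push {0}
  [3] u=2 | in ⊥ | out − | ==
  [4] u=0 | in ⊤ | out − | ==

Converged values:
  [0] −
  [1] +
  [2] −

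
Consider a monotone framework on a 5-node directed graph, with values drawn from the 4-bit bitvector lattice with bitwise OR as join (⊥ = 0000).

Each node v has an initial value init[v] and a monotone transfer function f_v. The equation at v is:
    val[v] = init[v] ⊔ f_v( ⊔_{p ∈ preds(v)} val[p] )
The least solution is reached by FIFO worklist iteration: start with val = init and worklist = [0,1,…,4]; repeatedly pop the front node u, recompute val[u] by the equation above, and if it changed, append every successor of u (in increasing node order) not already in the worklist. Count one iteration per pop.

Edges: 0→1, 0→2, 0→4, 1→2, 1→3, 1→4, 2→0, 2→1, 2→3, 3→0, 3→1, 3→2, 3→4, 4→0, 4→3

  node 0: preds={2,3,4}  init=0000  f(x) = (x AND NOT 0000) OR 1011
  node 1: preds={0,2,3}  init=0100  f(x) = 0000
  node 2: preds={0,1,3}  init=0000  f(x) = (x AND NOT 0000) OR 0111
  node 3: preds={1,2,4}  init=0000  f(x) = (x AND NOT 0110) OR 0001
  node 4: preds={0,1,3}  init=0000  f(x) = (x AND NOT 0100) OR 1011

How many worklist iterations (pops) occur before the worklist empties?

10

Iteration log — 10 steps:
  step 1. node 0  ⊔preds=0000  new=1011  old=0000  +wl: 
  step 2. node 1  ⊔preds=1011  new=0100  stable
  step 3. node 2  ⊔preds=1111  new=1111  old=0000  +wl: 0,1
  step 4. node 3  ⊔preds=1111  new=1001  old=0000  +wl: 2
  step 5. node 4  ⊔preds=1111  new=1011  old=0000  +wl: 3
  step 6. node 0  ⊔preds=1111  new=1111  old=1011  +wl: 4
  step 7. node 1  ⊔preds=1111  new=0100  stable
  step 8. node 2  ⊔preds=1111  new=1111  stable
  step 9. node 3  ⊔preds=1111  new=1001  stable
  step 10. node 4  ⊔preds=1111  new=1011  stable

Least fixpoint reached:
  node 0: 1111
  node 1: 0100
  node 2: 1111
  node 3: 1001
  node 4: 1011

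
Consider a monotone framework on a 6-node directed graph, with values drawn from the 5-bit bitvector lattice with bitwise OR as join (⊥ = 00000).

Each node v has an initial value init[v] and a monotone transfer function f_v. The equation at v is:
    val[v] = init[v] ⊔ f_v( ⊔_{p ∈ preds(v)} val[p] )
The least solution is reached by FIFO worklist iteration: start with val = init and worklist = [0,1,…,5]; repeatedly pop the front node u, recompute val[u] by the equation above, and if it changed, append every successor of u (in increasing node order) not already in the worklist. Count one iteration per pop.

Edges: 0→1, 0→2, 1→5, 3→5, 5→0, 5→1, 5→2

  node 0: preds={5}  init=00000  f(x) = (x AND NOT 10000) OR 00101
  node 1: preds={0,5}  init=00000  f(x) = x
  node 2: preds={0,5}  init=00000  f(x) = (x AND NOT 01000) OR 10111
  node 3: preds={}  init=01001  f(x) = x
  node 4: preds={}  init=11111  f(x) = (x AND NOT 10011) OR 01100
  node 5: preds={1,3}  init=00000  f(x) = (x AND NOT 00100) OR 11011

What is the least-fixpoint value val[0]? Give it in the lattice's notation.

01111

Iteration log — 10 steps:
  step 1. node 0  ⊔preds=00000  new=00101  old=00000  +wl: 
  step 2. node 1  ⊔preds=00101  new=00101  old=00000  +wl: 
  step 3. node 2  ⊔preds=00101  new=10111  old=00000  +wl: 
  step 4. node 3  ⊔preds=00000  new=01001  stable
  step 5. node 4  ⊔preds=00000  new=11111  stable
  step 6. node 5  ⊔preds=01101  new=11011  old=00000  +wl: 0,1,2
  step 7. node 0  ⊔preds=11011  new=01111  old=00101  +wl: 
  step 8. node 1  ⊔preds=11111  new=11111  old=00101  +wl: 5
  step 9. node 2  ⊔preds=11111  new=10111  stable
  step 10. node 5  ⊔preds=11111  new=11011  stable

Least fixpoint reached:
  node 0: 01111
  node 1: 11111
  node 2: 10111
  node 3: 01001
  node 4: 11111
  node 5: 11011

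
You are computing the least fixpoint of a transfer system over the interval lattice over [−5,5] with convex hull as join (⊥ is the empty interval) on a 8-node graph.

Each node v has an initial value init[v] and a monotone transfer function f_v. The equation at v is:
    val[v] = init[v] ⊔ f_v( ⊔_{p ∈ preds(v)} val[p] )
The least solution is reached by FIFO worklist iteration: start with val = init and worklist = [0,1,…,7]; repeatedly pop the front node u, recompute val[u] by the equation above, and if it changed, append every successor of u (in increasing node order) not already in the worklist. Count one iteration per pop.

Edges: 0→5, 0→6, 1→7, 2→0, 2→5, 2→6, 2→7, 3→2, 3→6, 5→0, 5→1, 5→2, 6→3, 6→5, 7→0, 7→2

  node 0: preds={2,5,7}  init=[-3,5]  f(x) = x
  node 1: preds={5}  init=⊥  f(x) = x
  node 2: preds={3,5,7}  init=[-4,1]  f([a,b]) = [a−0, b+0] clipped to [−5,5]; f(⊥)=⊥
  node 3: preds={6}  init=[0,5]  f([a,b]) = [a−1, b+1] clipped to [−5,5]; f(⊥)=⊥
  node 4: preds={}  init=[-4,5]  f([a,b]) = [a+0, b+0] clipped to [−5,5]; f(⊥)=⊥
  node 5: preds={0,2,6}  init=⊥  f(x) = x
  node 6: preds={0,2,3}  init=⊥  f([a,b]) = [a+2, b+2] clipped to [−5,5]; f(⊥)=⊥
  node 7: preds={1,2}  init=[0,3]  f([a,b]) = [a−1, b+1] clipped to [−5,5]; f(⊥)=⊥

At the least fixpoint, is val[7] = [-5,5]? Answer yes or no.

yes

Trace (23 dequeues):
  [1] u=0 | in [-4,3] | out [-4,5] | prev [-3,5] | push {}
  [2] u=1 | in ⊥ | out ⊥ | ==
  [3] u=2 | in [0,5] | out [-4,5] | prev [-4,1] | push {0}
  [4] u=3 | in ⊥ | out [0,5] | ==
  [5] u=4 | in ⊥ | out [-4,5] | ==
  [6] u=5 | in [-4,5] | out [-4,5] | prev ⊥ | push {1,2}
  [7] u=6 | in [-4,5] | out [-2,5] | prev ⊥ | push {3,5}
  [8] u=7 | in [-4,5] | out [-5,5] | prev [0,3] | push {}
  [9] u=0 | in [-5,5] | out [-5,5] | prev [-4,5] | push {6}
  [10] u=1 | in [-4,5] | out [-4,5] | prev ⊥ | push {7}
  [11] u=2 | in [-5,5] | out [-5,5] | prev [-4,5] | push {0}
  [12] u=3 | in [-2,5] | out [-3,5] | prev [0,5] | push {2}
  [13] u=5 | in [-5,5] | out [-5,5] | prev [-4,5] | push {1}
  [14] u=6 | in [-5,5] | out [-3,5] | prev [-2,5] | push {3,5}
  [15] u=7 | in [-5,5] | out [-5,5] | ==
  [16] u=0 | in [-5,5] | out [-5,5] | ==
  [17] u=2 | in [-5,5] | out [-5,5] | ==
  [18] u=1 | in [-5,5] | out [-5,5] | prev [-4,5] | push {7}
  [19] u=3 | in [-3,5] | out [-4,5] | prev [-3,5] | push {2,6}
  [20] u=5 | in [-5,5] | out [-5,5] | ==
  [21] u=7 | in [-5,5] | out [-5,5] | ==
  [22] u=2 | in [-5,5] | out [-5,5] | ==
  [23] u=6 | in [-5,5] | out [-3,5] | ==

Converged values:
  [0] [-5,5]
  [1] [-5,5]
  [2] [-5,5]
  [3] [-4,5]
  [4] [-4,5]
  [5] [-5,5]
  [6] [-3,5]
  [7] [-5,5]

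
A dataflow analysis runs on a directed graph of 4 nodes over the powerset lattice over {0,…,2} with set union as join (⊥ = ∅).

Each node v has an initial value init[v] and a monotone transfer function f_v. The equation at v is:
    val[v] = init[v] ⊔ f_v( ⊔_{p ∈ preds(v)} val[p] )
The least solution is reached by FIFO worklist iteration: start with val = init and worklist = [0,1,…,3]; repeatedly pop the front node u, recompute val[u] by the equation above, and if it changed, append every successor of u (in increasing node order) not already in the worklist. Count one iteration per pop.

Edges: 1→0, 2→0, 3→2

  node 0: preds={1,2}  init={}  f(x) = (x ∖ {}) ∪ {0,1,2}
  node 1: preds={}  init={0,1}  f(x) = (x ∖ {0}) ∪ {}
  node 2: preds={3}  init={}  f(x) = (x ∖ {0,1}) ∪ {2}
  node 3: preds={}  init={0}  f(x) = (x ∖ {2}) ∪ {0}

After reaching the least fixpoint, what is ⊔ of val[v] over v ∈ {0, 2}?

{0,1,2}

Worklist (5 pops):
  #1 pop 0: in={0,1} → {0,1,2} (was {}); enqueue []
  #2 pop 1: in={} → {0,1} (no change)
  #3 pop 2: in={0} → {2} (was {}); enqueue [0]
  #4 pop 3: in={} → {0} (no change)
  #5 pop 0: in={0,1,2} → {0,1,2} (no change)

Fixpoint:
  val[0] = {0,1,2}
  val[1] = {0,1}
  val[2] = {2}
  val[3] = {0}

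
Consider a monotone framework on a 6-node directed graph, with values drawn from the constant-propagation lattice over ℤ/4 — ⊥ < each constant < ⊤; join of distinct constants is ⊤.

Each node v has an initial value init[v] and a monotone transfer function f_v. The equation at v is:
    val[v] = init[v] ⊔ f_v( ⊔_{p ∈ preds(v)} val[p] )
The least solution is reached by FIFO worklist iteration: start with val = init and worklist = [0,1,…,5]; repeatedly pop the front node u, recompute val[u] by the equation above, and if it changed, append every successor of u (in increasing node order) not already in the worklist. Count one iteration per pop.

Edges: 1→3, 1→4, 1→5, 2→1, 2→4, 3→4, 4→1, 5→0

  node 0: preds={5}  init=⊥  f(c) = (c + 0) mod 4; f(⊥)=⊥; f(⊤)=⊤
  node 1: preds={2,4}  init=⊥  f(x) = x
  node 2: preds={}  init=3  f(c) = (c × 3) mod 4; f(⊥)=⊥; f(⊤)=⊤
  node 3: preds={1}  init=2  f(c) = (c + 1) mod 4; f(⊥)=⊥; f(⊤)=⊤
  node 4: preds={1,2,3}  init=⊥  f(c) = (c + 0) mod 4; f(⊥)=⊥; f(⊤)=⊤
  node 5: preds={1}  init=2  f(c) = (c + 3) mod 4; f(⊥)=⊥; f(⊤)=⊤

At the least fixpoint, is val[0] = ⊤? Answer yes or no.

Trace (11 dequeues):
  [1] u=0 | in 2 | out 2 | prev ⊥ | push {}
  [2] u=1 | in 3 | out 3 | prev ⊥ | push {}
  [3] u=2 | in ⊥ | out 3 | ==
  [4] u=3 | in 3 | out ⊤ | prev 2 | push {}
  [5] u=4 | in ⊤ | out ⊤ | prev ⊥ | push {1}
  [6] u=5 | in 3 | out 2 | ==
  [7] u=1 | in ⊤ | out ⊤ | prev 3 | push {3,4,5}
  [8] u=3 | in ⊤ | out ⊤ | ==
  [9] u=4 | in ⊤ | out ⊤ | ==
  [10] u=5 | in ⊤ | out ⊤ | prev 2 | push {0}
  [11] u=0 | in ⊤ | out ⊤ | prev 2 | push {}

Converged values:
  [0] ⊤
  [1] ⊤
  [2] 3
  [3] ⊤
  [4] ⊤
  [5] ⊤

yes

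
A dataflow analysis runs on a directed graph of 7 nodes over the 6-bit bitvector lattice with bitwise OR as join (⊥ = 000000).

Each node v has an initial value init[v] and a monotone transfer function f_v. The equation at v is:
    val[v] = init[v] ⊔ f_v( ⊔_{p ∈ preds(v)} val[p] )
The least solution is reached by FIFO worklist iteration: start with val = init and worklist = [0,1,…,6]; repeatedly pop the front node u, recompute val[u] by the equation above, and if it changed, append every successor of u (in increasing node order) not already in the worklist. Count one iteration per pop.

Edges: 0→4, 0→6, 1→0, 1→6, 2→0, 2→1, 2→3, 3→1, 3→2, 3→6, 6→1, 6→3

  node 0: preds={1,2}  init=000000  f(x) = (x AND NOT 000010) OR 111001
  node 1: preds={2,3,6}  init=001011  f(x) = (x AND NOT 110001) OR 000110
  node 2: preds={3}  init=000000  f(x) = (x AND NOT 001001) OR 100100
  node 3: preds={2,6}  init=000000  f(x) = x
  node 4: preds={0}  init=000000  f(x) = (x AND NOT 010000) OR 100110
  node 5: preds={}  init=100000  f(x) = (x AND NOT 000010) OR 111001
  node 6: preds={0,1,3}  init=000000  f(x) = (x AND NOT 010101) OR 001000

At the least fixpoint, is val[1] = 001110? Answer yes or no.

no

Iteration log — 18 steps:
  step 1. node 0  ⊔preds=001011  new=111001  old=000000  +wl: 
  step 2. node 1  ⊔preds=000000  new=001111  old=001011  +wl: 0
  step 3. node 2  ⊔preds=000000  new=100100  old=000000  +wl: 1
  step 4. node 3  ⊔preds=100100  new=100100  old=000000  +wl: 2
  step 5. node 4  ⊔preds=111001  new=101111  old=000000  +wl: 
  step 6. node 5  ⊔preds=000000  new=111001  old=100000  +wl: 
  step 7. node 6  ⊔preds=111111  new=101010  old=000000  +wl: 3
  step 8. node 0  ⊔preds=101111  new=111101  old=111001  +wl: 4,6
  step 9. node 1  ⊔preds=101110  new=001111  stable
  step 10. node 2  ⊔preds=100100  new=100100  stable
  step 11. node 3  ⊔preds=101110  new=101110  old=100100  +wl: 1,2
  step 12. node 4  ⊔preds=111101  new=101111  stable
  step 13. node 6  ⊔preds=111111  new=101010  stable
  step 14. node 1  ⊔preds=101110  new=001111  stable
  step 15. node 2  ⊔preds=101110  new=100110  old=100100  +wl: 0,1,3
  step 16. node 0  ⊔preds=101111  new=111101  stable
  step 17. node 1  ⊔preds=101110  new=001111  stable
  step 18. node 3  ⊔preds=101110  new=101110  stable

Least fixpoint reached:
  node 0: 111101
  node 1: 001111
  node 2: 100110
  node 3: 101110
  node 4: 101111
  node 5: 111001
  node 6: 101010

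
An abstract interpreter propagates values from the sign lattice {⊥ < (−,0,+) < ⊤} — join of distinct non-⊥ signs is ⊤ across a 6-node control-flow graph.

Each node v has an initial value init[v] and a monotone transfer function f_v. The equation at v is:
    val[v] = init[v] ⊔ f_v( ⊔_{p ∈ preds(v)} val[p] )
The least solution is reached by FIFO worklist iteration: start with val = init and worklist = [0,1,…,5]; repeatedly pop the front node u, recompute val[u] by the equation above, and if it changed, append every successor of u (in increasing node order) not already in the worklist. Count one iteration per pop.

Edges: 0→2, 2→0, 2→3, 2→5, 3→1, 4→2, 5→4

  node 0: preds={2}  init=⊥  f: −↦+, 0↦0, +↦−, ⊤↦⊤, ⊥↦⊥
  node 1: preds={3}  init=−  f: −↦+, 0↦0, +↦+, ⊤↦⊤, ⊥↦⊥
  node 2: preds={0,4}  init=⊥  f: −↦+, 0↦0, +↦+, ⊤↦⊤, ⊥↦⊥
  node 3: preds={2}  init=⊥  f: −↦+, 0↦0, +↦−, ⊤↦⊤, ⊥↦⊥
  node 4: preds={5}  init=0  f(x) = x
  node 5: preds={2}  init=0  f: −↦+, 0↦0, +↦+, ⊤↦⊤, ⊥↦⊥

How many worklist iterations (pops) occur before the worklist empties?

Iteration log — 9 steps:
  step 1. node 0  ⊔preds=⊥  new=⊥  stable
  step 2. node 1  ⊔preds=⊥  new=−  stable
  step 3. node 2  ⊔preds=0  new=0  old=⊥  +wl: 0
  step 4. node 3  ⊔preds=0  new=0  old=⊥  +wl: 1
  step 5. node 4  ⊔preds=0  new=0  stable
  step 6. node 5  ⊔preds=0  new=0  stable
  step 7. node 0  ⊔preds=0  new=0  old=⊥  +wl: 2
  step 8. node 1  ⊔preds=0  new=⊤  old=−  +wl: 
  step 9. node 2  ⊔preds=0  new=0  stable

Least fixpoint reached:
  node 0: 0
  node 1: ⊤
  node 2: 0
  node 3: 0
  node 4: 0
  node 5: 0

9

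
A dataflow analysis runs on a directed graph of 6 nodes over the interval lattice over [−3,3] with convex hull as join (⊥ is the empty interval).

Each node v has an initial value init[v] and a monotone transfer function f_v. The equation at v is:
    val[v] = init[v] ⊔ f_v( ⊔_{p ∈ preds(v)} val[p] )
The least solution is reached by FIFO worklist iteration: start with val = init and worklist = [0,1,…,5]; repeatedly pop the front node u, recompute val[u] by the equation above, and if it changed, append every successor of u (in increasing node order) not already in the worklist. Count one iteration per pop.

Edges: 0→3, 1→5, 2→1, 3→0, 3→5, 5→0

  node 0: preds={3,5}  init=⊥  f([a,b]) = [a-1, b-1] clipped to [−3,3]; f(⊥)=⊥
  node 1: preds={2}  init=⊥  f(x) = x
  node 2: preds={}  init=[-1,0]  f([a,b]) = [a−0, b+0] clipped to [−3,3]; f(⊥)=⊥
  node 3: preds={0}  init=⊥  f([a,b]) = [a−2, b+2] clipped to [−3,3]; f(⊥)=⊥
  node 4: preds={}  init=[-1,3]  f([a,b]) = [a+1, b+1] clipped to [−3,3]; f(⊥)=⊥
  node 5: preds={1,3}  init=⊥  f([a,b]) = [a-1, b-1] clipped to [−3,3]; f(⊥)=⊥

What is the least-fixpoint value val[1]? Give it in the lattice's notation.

[-1,0]

Trace (21 dequeues):
  [1] u=0 | in ⊥ | out ⊥ | ==
  [2] u=1 | in [-1,0] | out [-1,0] | prev ⊥ | push {}
  [3] u=2 | in ⊥ | out [-1,0] | ==
  [4] u=3 | in ⊥ | out ⊥ | ==
  [5] u=4 | in ⊥ | out [-1,3] | ==
  [6] u=5 | in [-1,0] | out [-2,-1] | prev ⊥ | push {0}
  [7] u=0 | in [-2,-1] | out [-3,-2] | prev ⊥ | push {3}
  [8] u=3 | in [-3,-2] | out [-3,0] | prev ⊥ | push {0,5}
  [9] u=0 | in [-3,0] | out [-3,-1] | prev [-3,-2] | push {3}
  [10] u=5 | in [-3,0] | out [-3,-1] | prev [-2,-1] | push {0}
  [11] u=3 | in [-3,-1] | out [-3,1] | prev [-3,0] | push {5}
  [12] u=0 | in [-3,1] | out [-3,0] | prev [-3,-1] | push {3}
  [13] u=5 | in [-3,1] | out [-3,0] | prev [-3,-1] | push {0}
  [14] u=3 | in [-3,0] | out [-3,2] | prev [-3,1] | push {5}
  [15] u=0 | in [-3,2] | out [-3,1] | prev [-3,0] | push {3}
  [16] u=5 | in [-3,2] | out [-3,1] | prev [-3,0] | push {0}
  [17] u=3 | in [-3,1] | out [-3,3] | prev [-3,2] | push {5}
  [18] u=0 | in [-3,3] | out [-3,2] | prev [-3,1] | push {3}
  [19] u=5 | in [-3,3] | out [-3,2] | prev [-3,1] | push {0}
  [20] u=3 | in [-3,2] | out [-3,3] | ==
  [21] u=0 | in [-3,3] | out [-3,2] | ==

Converged values:
  [0] [-3,2]
  [1] [-1,0]
  [2] [-1,0]
  [3] [-3,3]
  [4] [-1,3]
  [5] [-3,2]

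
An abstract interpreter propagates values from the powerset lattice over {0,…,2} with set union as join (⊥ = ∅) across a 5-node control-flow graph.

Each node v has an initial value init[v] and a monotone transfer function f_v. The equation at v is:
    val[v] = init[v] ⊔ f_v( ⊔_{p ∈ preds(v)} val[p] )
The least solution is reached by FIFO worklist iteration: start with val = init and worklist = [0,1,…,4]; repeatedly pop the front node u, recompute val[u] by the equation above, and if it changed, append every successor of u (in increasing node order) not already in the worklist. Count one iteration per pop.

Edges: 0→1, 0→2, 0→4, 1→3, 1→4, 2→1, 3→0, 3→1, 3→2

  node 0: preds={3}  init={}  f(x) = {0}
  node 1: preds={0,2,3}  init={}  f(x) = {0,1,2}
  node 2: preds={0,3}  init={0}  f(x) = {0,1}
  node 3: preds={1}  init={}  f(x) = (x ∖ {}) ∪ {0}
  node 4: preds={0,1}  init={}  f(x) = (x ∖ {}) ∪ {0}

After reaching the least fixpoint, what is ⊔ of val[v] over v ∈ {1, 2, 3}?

{0,1,2}

Iteration log — 8 steps:
  step 1. node 0  ⊔preds={}  new={0}  old={}  +wl: 
  step 2. node 1  ⊔preds={0}  new={0,1,2}  old={}  +wl: 
  step 3. node 2  ⊔preds={0}  new={0,1}  old={0}  +wl: 1
  step 4. node 3  ⊔preds={0,1,2}  new={0,1,2}  old={}  +wl: 0,2
  step 5. node 4  ⊔preds={0,1,2}  new={0,1,2}  old={}  +wl: 
  step 6. node 1  ⊔preds={0,1,2}  new={0,1,2}  stable
  step 7. node 0  ⊔preds={0,1,2}  new={0}  stable
  step 8. node 2  ⊔preds={0,1,2}  new={0,1}  stable

Least fixpoint reached:
  node 0: {0}
  node 1: {0,1,2}
  node 2: {0,1}
  node 3: {0,1,2}
  node 4: {0,1,2}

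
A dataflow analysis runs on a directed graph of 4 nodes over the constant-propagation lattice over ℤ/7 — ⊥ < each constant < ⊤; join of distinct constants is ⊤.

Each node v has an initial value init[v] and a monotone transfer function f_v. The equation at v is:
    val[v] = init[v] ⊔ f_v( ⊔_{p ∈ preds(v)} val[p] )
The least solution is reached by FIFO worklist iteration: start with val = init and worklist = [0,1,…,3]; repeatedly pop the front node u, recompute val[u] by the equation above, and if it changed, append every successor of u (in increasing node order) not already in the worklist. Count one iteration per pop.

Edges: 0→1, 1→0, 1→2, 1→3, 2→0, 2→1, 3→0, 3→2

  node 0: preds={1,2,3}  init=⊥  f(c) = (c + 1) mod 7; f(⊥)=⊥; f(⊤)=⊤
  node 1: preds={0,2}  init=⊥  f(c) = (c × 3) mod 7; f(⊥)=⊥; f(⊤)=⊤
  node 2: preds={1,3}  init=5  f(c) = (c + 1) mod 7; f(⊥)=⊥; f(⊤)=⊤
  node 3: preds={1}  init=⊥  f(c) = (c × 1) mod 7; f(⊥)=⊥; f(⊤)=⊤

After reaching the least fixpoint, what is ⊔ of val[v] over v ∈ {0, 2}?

⊤

Trace (7 dequeues):
  [1] u=0 | in 5 | out 6 | prev ⊥ | push {}
  [2] u=1 | in ⊤ | out ⊤ | prev ⊥ | push {0}
  [3] u=2 | in ⊤ | out ⊤ | prev 5 | push {1}
  [4] u=3 | in ⊤ | out ⊤ | prev ⊥ | push {2}
  [5] u=0 | in ⊤ | out ⊤ | prev 6 | push {}
  [6] u=1 | in ⊤ | out ⊤ | ==
  [7] u=2 | in ⊤ | out ⊤ | ==

Converged values:
  [0] ⊤
  [1] ⊤
  [2] ⊤
  [3] ⊤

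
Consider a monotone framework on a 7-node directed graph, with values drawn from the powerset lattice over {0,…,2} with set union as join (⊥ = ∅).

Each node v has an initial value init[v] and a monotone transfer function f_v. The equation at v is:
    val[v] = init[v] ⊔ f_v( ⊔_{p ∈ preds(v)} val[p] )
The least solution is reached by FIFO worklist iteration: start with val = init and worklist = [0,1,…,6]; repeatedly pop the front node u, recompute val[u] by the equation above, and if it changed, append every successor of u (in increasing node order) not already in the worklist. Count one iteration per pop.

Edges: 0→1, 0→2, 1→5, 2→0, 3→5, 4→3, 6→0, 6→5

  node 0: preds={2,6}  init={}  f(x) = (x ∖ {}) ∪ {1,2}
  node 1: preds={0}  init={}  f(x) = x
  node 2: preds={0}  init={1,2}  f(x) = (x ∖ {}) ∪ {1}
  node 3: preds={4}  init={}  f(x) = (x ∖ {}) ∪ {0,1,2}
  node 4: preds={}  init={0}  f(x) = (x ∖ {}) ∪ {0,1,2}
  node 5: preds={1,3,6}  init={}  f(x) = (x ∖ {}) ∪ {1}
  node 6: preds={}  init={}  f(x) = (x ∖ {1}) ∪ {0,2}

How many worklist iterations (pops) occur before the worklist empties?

14

Trace (14 dequeues):
  [1] u=0 | in {1,2} | out {1,2} | prev {} | push {}
  [2] u=1 | in {1,2} | out {1,2} | prev {} | push {}
  [3] u=2 | in {1,2} | out {1,2} | ==
  [4] u=3 | in {0} | out {0,1,2} | prev {} | push {}
  [5] u=4 | in {} | out {0,1,2} | prev {0} | push {3}
  [6] u=5 | in {0,1,2} | out {0,1,2} | prev {} | push {}
  [7] u=6 | in {} | out {0,2} | prev {} | push {0,5}
  [8] u=3 | in {0,1,2} | out {0,1,2} | ==
  [9] u=0 | in {0,1,2} | out {0,1,2} | prev {1,2} | push {1,2}
  [10] u=5 | in {0,1,2} | out {0,1,2} | ==
  [11] u=1 | in {0,1,2} | out {0,1,2} | prev {1,2} | push {5}
  [12] u=2 | in {0,1,2} | out {0,1,2} | prev {1,2} | push {0}
  [13] u=5 | in {0,1,2} | out {0,1,2} | ==
  [14] u=0 | in {0,1,2} | out {0,1,2} | ==

Converged values:
  [0] {0,1,2}
  [1] {0,1,2}
  [2] {0,1,2}
  [3] {0,1,2}
  [4] {0,1,2}
  [5] {0,1,2}
  [6] {0,2}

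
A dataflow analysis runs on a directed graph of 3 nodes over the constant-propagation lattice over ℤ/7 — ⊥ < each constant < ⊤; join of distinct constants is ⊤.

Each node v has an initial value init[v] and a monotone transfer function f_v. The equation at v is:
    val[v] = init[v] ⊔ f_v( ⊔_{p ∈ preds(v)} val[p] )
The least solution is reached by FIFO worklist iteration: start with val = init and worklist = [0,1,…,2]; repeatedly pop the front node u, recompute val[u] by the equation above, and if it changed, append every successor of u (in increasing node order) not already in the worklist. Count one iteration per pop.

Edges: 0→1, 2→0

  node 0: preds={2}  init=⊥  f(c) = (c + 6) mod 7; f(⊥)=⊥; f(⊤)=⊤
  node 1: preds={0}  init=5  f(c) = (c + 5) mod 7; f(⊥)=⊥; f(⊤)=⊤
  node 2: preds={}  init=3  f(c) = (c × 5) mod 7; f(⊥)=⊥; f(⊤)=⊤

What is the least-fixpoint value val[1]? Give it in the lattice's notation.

⊤

Worklist (3 pops):
  #1 pop 0: in=3 → 2 (was ⊥); enqueue []
  #2 pop 1: in=2 → ⊤ (was 5); enqueue []
  #3 pop 2: in=⊥ → 3 (no change)

Fixpoint:
  val[0] = 2
  val[1] = ⊤
  val[2] = 3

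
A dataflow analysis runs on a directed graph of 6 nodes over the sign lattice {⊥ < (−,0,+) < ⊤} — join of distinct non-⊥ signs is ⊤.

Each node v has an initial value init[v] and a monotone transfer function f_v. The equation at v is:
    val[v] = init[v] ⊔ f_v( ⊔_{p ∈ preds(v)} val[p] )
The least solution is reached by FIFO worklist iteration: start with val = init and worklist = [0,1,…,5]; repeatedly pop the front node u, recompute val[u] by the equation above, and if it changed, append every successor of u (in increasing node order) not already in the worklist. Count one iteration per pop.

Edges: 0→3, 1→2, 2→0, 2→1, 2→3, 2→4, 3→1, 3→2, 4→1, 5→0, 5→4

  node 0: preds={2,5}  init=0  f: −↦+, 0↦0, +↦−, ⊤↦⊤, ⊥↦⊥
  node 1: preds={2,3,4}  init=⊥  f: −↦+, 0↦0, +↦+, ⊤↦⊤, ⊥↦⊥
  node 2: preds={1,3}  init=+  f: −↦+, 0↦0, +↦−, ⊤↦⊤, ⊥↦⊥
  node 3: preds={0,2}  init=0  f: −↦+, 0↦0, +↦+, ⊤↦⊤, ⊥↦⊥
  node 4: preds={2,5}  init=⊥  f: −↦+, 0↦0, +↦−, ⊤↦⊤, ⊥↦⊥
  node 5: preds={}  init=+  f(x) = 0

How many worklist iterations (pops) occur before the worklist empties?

Trace (10 dequeues):
  [1] u=0 | in + | out ⊤ | prev 0 | push {}
  [2] u=1 | in ⊤ | out ⊤ | prev ⊥ | push {}
  [3] u=2 | in ⊤ | out ⊤ | prev + | push {0,1}
  [4] u=3 | in ⊤ | out ⊤ | prev 0 | push {2}
  [5] u=4 | in ⊤ | out ⊤ | prev ⊥ | push {}
  [6] u=5 | in ⊥ | out ⊤ | prev + | push {4}
  [7] u=0 | in ⊤ | out ⊤ | ==
  [8] u=1 | in ⊤ | out ⊤ | ==
  [9] u=2 | in ⊤ | out ⊤ | ==
  [10] u=4 | in ⊤ | out ⊤ | ==

Converged values:
  [0] ⊤
  [1] ⊤
  [2] ⊤
  [3] ⊤
  [4] ⊤
  [5] ⊤

10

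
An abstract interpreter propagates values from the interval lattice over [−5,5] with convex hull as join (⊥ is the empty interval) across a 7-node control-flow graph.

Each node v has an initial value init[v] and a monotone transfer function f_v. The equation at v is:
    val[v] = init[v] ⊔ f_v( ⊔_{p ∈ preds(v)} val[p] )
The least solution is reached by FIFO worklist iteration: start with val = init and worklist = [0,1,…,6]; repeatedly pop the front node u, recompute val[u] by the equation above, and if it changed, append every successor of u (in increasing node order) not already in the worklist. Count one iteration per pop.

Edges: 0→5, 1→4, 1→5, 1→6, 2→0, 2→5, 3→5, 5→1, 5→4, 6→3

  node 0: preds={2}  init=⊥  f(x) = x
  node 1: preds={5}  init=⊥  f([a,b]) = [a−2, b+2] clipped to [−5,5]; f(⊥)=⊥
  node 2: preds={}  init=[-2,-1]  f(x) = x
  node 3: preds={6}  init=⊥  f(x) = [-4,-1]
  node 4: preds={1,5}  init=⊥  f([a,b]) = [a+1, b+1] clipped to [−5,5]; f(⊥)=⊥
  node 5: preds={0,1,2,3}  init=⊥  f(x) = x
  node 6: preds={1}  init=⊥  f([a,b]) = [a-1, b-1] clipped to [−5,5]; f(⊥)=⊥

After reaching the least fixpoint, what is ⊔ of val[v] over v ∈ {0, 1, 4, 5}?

Iteration log — 24 steps:
  step 1. node 0  ⊔preds=[-2,-1]  new=[-2,-1]  old=⊥  +wl: 
  step 2. node 1  ⊔preds=⊥  new=⊥  stable
  step 3. node 2  ⊔preds=⊥  new=[-2,-1]  stable
  step 4. node 3  ⊔preds=⊥  new=[-4,-1]  old=⊥  +wl: 
  step 5. node 4  ⊔preds=⊥  new=⊥  stable
  step 6. node 5  ⊔preds=[-4,-1]  new=[-4,-1]  old=⊥  +wl: 1,4
  step 7. node 6  ⊔preds=⊥  new=⊥  stable
  step 8. node 1  ⊔preds=[-4,-1]  new=[-5,1]  old=⊥  +wl: 5,6
  step 9. node 4  ⊔preds=[-5,1]  new=[-4,2]  old=⊥  +wl: 
  step 10. node 5  ⊔preds=[-5,1]  new=[-5,1]  old=[-4,-1]  +wl: 1,4
  step 11. node 6  ⊔preds=[-5,1]  new=[-5,0]  old=⊥  +wl: 3
  step 12. node 1  ⊔preds=[-5,1]  new=[-5,3]  old=[-5,1]  +wl: 5,6
  step 13. node 4  ⊔preds=[-5,3]  new=[-4,4]  old=[-4,2]  +wl: 
  step 14. node 3  ⊔preds=[-5,0]  new=[-4,-1]  stable
  step 15. node 5  ⊔preds=[-5,3]  new=[-5,3]  old=[-5,1]  +wl: 1,4
  step 16. node 6  ⊔preds=[-5,3]  new=[-5,2]  old=[-5,0]  +wl: 3
  step 17. node 1  ⊔preds=[-5,3]  new=[-5,5]  old=[-5,3]  +wl: 5,6
  step 18. node 4  ⊔preds=[-5,5]  new=[-4,5]  old=[-4,4]  +wl: 
  step 19. node 3  ⊔preds=[-5,2]  new=[-4,-1]  stable
  step 20. node 5  ⊔preds=[-5,5]  new=[-5,5]  old=[-5,3]  +wl: 1,4
  step 21. node 6  ⊔preds=[-5,5]  new=[-5,4]  old=[-5,2]  +wl: 3
  step 22. node 1  ⊔preds=[-5,5]  new=[-5,5]  stable
  step 23. node 4  ⊔preds=[-5,5]  new=[-4,5]  stable
  step 24. node 3  ⊔preds=[-5,4]  new=[-4,-1]  stable

Least fixpoint reached:
  node 0: [-2,-1]
  node 1: [-5,5]
  node 2: [-2,-1]
  node 3: [-4,-1]
  node 4: [-4,5]
  node 5: [-5,5]
  node 6: [-5,4]

[-5,5]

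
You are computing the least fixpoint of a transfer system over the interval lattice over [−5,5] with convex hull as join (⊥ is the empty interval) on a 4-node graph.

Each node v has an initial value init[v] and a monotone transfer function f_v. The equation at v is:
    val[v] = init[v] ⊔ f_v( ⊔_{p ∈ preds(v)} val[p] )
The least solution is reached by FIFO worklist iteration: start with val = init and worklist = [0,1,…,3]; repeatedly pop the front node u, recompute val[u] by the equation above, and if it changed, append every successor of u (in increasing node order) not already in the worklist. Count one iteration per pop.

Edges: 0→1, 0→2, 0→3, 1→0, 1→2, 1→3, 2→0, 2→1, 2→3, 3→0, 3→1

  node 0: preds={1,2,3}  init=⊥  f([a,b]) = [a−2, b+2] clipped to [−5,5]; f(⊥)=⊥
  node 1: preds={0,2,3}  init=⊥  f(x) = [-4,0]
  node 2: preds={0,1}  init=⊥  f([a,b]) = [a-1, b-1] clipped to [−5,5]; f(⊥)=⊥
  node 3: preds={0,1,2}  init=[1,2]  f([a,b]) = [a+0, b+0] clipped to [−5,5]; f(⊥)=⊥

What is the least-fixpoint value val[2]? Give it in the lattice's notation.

Iteration log — 10 steps:
  step 1. node 0  ⊔preds=[1,2]  new=[-1,4]  old=⊥  +wl: 
  step 2. node 1  ⊔preds=[-1,4]  new=[-4,0]  old=⊥  +wl: 0
  step 3. node 2  ⊔preds=[-4,4]  new=[-5,3]  old=⊥  +wl: 1
  step 4. node 3  ⊔preds=[-5,4]  new=[-5,4]  old=[1,2]  +wl: 
  step 5. node 0  ⊔preds=[-5,4]  new=[-5,5]  old=[-1,4]  +wl: 2,3
  step 6. node 1  ⊔preds=[-5,5]  new=[-4,0]  stable
  step 7. node 2  ⊔preds=[-5,5]  new=[-5,4]  old=[-5,3]  +wl: 0,1
  step 8. node 3  ⊔preds=[-5,5]  new=[-5,5]  old=[-5,4]  +wl: 
  step 9. node 0  ⊔preds=[-5,5]  new=[-5,5]  stable
  step 10. node 1  ⊔preds=[-5,5]  new=[-4,0]  stable

Least fixpoint reached:
  node 0: [-5,5]
  node 1: [-4,0]
  node 2: [-5,4]
  node 3: [-5,5]

[-5,4]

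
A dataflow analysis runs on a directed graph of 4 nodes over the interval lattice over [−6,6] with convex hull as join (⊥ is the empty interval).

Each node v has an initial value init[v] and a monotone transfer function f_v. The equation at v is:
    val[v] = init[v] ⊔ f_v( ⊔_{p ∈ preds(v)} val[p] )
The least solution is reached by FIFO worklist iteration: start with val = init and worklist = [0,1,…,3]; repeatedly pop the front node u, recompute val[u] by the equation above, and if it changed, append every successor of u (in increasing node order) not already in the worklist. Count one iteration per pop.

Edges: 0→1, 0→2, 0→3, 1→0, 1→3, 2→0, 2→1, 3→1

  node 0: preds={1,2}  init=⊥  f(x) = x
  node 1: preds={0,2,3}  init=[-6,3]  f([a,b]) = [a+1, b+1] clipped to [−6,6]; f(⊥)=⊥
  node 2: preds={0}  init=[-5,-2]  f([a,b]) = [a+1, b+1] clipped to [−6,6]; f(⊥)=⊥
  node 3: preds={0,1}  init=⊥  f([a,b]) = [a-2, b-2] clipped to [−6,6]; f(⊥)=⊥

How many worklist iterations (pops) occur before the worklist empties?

16

Worklist (16 pops):
  #1 pop 0: in=[-6,3] → [-6,3] (was ⊥); enqueue []
  #2 pop 1: in=[-6,3] → [-6,4] (was [-6,3]); enqueue [0]
  #3 pop 2: in=[-6,3] → [-5,4] (was [-5,-2]); enqueue [1]
  #4 pop 3: in=[-6,4] → [-6,2] (was ⊥); enqueue []
  #5 pop 0: in=[-6,4] → [-6,4] (was [-6,3]); enqueue [2,3]
  #6 pop 1: in=[-6,4] → [-6,5] (was [-6,4]); enqueue [0]
  #7 pop 2: in=[-6,4] → [-5,5] (was [-5,4]); enqueue [1]
  #8 pop 3: in=[-6,5] → [-6,3] (was [-6,2]); enqueue []
  #9 pop 0: in=[-6,5] → [-6,5] (was [-6,4]); enqueue [2,3]
  #10 pop 1: in=[-6,5] → [-6,6] (was [-6,5]); enqueue [0]
  #11 pop 2: in=[-6,5] → [-5,6] (was [-5,5]); enqueue [1]
  #12 pop 3: in=[-6,6] → [-6,4] (was [-6,3]); enqueue []
  #13 pop 0: in=[-6,6] → [-6,6] (was [-6,5]); enqueue [2,3]
  #14 pop 1: in=[-6,6] → [-6,6] (no change)
  #15 pop 2: in=[-6,6] → [-5,6] (no change)
  #16 pop 3: in=[-6,6] → [-6,4] (no change)

Fixpoint:
  val[0] = [-6,6]
  val[1] = [-6,6]
  val[2] = [-5,6]
  val[3] = [-6,4]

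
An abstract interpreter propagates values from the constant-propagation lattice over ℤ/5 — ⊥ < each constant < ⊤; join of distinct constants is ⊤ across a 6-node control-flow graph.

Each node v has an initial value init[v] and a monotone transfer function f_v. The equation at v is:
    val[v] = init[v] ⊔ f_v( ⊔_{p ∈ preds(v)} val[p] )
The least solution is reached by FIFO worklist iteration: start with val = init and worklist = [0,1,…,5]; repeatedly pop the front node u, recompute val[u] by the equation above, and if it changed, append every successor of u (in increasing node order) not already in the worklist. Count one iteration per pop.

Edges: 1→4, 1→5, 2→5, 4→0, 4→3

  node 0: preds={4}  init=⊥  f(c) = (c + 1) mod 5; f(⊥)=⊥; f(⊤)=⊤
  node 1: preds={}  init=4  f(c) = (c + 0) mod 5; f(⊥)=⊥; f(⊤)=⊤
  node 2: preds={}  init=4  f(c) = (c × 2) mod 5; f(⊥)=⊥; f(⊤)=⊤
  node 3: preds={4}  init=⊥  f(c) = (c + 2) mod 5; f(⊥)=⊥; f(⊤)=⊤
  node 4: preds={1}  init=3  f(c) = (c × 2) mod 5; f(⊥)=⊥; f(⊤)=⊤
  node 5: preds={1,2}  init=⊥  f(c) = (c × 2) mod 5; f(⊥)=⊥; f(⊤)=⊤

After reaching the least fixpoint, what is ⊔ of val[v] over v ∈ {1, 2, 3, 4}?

⊤

Iteration log — 6 steps:
  step 1. node 0  ⊔preds=3  new=4  old=⊥  +wl: 
  step 2. node 1  ⊔preds=⊥  new=4  stable
  step 3. node 2  ⊔preds=⊥  new=4  stable
  step 4. node 3  ⊔preds=3  new=0  old=⊥  +wl: 
  step 5. node 4  ⊔preds=4  new=3  stable
  step 6. node 5  ⊔preds=4  new=3  old=⊥  +wl: 

Least fixpoint reached:
  node 0: 4
  node 1: 4
  node 2: 4
  node 3: 0
  node 4: 3
  node 5: 3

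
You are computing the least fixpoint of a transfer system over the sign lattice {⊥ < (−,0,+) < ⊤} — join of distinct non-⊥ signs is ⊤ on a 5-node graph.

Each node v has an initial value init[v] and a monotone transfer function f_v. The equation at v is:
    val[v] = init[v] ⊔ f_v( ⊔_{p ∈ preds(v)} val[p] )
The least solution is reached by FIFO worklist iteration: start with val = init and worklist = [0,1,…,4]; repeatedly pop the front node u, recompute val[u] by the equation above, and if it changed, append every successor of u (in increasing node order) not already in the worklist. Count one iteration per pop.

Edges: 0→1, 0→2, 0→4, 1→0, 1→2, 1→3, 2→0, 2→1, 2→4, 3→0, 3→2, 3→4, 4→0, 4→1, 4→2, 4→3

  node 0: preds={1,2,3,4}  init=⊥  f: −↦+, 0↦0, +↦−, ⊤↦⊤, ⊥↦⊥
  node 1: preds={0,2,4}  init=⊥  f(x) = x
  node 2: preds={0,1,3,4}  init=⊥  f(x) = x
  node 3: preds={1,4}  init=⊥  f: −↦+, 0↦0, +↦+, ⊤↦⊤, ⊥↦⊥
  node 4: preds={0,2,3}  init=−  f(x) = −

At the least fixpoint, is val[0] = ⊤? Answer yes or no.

Worklist (9 pops):
  #1 pop 0: in=− → + (was ⊥); enqueue []
  #2 pop 1: in=⊤ → ⊤ (was ⊥); enqueue [0]
  #3 pop 2: in=⊤ → ⊤ (was ⊥); enqueue [1]
  #4 pop 3: in=⊤ → ⊤ (was ⊥); enqueue [2]
  #5 pop 4: in=⊤ → − (no change)
  #6 pop 0: in=⊤ → ⊤ (was +); enqueue [4]
  #7 pop 1: in=⊤ → ⊤ (no change)
  #8 pop 2: in=⊤ → ⊤ (no change)
  #9 pop 4: in=⊤ → − (no change)

Fixpoint:
  val[0] = ⊤
  val[1] = ⊤
  val[2] = ⊤
  val[3] = ⊤
  val[4] = −

yes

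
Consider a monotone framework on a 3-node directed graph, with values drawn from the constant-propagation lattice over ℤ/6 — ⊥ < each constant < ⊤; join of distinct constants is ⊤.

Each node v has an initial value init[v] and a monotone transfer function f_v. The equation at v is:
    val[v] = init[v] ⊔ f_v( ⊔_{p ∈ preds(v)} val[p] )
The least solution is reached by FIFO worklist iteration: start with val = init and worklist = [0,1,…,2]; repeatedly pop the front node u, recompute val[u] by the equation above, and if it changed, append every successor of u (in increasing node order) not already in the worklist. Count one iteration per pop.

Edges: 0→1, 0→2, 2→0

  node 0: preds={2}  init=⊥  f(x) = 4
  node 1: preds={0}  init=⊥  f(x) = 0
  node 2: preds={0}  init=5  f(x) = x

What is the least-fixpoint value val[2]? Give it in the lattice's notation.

Trace (4 dequeues):
  [1] u=0 | in 5 | out 4 | prev ⊥ | push {}
  [2] u=1 | in 4 | out 0 | prev ⊥ | push {}
  [3] u=2 | in 4 | out ⊤ | prev 5 | push {0}
  [4] u=0 | in ⊤ | out 4 | ==

Converged values:
  [0] 4
  [1] 0
  [2] ⊤

⊤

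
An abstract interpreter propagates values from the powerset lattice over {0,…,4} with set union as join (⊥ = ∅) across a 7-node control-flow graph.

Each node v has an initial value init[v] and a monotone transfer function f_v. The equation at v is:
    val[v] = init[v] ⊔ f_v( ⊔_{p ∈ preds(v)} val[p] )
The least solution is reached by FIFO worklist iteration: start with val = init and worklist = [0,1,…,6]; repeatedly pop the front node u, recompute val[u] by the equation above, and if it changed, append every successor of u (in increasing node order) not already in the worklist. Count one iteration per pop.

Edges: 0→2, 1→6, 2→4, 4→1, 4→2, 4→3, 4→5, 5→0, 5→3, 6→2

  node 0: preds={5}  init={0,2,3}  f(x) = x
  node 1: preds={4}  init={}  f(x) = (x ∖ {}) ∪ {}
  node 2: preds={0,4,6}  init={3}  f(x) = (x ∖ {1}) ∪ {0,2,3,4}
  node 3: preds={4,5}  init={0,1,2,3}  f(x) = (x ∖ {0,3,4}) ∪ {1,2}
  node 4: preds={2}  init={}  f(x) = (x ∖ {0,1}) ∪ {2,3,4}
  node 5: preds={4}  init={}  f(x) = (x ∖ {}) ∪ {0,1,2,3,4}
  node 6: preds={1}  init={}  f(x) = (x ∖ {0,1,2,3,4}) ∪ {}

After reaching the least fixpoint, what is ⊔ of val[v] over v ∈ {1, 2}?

Iteration log — 13 steps:
  step 1. node 0  ⊔preds={}  new={0,2,3}  stable
  step 2. node 1  ⊔preds={}  new={}  stable
  step 3. node 2  ⊔preds={0,2,3}  new={0,2,3,4}  old={3}  +wl: 
  step 4. node 3  ⊔preds={}  new={0,1,2,3}  stable
  step 5. node 4  ⊔preds={0,2,3,4}  new={2,3,4}  old={}  +wl: 1,2,3
  step 6. node 5  ⊔preds={2,3,4}  new={0,1,2,3,4}  old={}  +wl: 0
  step 7. node 6  ⊔preds={}  new={}  stable
  step 8. node 1  ⊔preds={2,3,4}  new={2,3,4}  old={}  +wl: 6
  step 9. node 2  ⊔preds={0,2,3,4}  new={0,2,3,4}  stable
  step 10. node 3  ⊔preds={0,1,2,3,4}  new={0,1,2,3}  stable
  step 11. node 0  ⊔preds={0,1,2,3,4}  new={0,1,2,3,4}  old={0,2,3}  +wl: 2
  step 12. node 6  ⊔preds={2,3,4}  new={}  stable
  step 13. node 2  ⊔preds={0,1,2,3,4}  new={0,2,3,4}  stable

Least fixpoint reached:
  node 0: {0,1,2,3,4}
  node 1: {2,3,4}
  node 2: {0,2,3,4}
  node 3: {0,1,2,3}
  node 4: {2,3,4}
  node 5: {0,1,2,3,4}
  node 6: {}

{0,2,3,4}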